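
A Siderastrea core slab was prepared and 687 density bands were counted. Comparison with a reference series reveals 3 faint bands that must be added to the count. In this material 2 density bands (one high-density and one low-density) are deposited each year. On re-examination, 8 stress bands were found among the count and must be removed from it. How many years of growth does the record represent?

Adjusted count: 687 − 8 + 3 = 682 density bands.
Dividing by 2 density bands per year: 682 / 2 = 341 years.

341 years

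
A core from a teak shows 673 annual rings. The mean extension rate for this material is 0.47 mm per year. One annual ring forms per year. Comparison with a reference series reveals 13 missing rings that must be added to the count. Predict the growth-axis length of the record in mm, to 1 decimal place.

Adjusted count: 673 + 13 = 686 annual rings.
686 years at 0.47 mm/year gives 0.47 × 686 = 322.4 mm.

322.4 mm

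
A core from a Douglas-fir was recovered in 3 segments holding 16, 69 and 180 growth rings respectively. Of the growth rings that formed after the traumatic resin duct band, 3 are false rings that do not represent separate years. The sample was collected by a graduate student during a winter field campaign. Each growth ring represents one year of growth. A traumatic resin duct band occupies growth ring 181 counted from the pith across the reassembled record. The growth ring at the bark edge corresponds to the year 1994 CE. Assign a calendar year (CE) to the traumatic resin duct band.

1913 CE

Total growth rings = 16 + 69 + 180 = 265.
The traumatic resin duct band sits at growth ring 181 from the pith, so 265 − 181 = 84 growth rings formed after it.
Excluding 3 false growth rings: 84 − 3 = 81.
Counting back 81 years from 1994 CE places the traumatic resin duct band in 1994 − 81 = 1913 CE.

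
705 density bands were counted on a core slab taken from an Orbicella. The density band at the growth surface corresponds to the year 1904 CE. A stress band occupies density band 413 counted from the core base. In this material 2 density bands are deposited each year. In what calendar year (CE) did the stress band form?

Between density band 413 and the growth surface there are 705 − 413 = 292 density bands.
Dividing by 2 density bands per year: 292 / 2 = 146 years.
Counting back 146 years from 1904 CE places the stress band in 1904 − 146 = 1758 CE.

1758 CE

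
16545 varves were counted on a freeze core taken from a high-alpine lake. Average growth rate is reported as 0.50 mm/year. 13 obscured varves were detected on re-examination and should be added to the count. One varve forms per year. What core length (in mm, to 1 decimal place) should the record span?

8279.0 mm

Correcting the raw count gives 16545 + 13 = 16558 true varves.
Length ≈ 0.50 × 16558 = 8279.0 mm.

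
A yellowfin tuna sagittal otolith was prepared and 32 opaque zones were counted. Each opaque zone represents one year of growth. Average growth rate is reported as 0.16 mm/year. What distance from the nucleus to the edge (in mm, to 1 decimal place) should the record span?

5.1 mm

The record spans 32 years at 0.16 mm per year.
Length ≈ 0.16 × 32 = 5.1 mm.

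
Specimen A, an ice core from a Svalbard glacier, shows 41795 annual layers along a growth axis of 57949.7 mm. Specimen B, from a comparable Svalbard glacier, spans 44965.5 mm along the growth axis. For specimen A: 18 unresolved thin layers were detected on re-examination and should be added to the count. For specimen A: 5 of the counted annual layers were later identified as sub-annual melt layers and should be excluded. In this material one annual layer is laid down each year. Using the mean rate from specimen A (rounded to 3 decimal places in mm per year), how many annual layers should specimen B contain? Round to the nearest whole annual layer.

32443 annual layers

Specimen A: true annual layer count = 41795 − 5 + 18 = 41808.
A: Extension rate ≈ 57949.7 / 41808 = 1.386 mm/yr.
For B, 44965.5 / 1.386 = 32442.64 years ≈ 32443 annual layers.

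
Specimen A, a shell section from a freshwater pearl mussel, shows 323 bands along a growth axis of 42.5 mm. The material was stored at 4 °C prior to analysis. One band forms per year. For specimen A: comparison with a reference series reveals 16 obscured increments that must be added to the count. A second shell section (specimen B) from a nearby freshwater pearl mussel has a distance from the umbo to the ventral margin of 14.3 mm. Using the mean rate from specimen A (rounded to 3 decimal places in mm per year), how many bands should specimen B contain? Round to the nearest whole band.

114 bands

Specimen A: adjusted count: 323 + 16 = 339 bands.
A: 42.5 mm over 339 years gives 42.5 / 339 ≈ 0.125 mm/year.
For B, 14.3 / 0.125 = 114.40 years ≈ 114 bands.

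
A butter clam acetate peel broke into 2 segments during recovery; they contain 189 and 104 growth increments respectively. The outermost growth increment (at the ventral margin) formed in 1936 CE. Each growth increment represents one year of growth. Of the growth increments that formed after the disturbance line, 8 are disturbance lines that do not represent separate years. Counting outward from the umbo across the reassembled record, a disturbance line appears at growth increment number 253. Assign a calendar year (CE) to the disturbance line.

Total growth increments = 189 + 104 = 293.
Between growth increment 253 and the ventral margin there are 293 − 253 = 40 growth increments.
40 − 8 false = 32 true growth increments after the disturbance line.
1936 − 32 = 1904 CE.

1904 CE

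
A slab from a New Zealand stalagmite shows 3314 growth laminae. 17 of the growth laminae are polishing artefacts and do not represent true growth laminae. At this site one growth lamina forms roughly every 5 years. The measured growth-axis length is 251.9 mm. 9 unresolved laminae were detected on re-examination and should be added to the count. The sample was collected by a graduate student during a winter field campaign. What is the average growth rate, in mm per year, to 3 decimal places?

After corrections the count is 3314 − 17 + 9 = 3306 growth laminae.
Multiplying by 5 years per growth lamina: 3306 × 5 = 16530 years.
251.9 mm over 16530 years gives 251.9 / 16530 ≈ 0.015 mm per year.

0.015 mm per year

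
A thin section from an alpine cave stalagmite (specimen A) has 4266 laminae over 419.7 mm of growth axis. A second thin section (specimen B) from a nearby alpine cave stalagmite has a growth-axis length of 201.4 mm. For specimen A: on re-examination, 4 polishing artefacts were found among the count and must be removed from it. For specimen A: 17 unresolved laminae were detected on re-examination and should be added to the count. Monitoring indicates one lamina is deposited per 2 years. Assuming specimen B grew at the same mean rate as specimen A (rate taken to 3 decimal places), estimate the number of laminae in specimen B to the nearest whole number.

Specimen A: true lamina count = 4266 − 4 + 17 = 4279.
Specimen A: multiplying by 2 years per lamina: 4279 × 2 = 8558 years.
A: Mean rate = 419.7 mm / 8558 years ≈ 0.049 mm/year.
For B, 201.4 / 0.049 = 4110.20 years; at 2 years per lamina that is 4110.20 / 2 ≈ 2055 laminae.

2055 laminae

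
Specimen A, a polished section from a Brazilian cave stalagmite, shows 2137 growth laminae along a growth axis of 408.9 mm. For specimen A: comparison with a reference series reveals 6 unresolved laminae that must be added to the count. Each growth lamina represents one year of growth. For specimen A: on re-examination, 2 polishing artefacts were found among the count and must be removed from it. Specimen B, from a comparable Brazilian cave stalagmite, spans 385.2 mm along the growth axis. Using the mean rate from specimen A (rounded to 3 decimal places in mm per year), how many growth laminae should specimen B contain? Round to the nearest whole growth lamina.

Specimen A: true growth lamina count = 2137 − 2 + 6 = 2141.
A: Mean rate = 408.9 mm / 2141 years ≈ 0.191 mm/yr.
For B, 385.2 / 0.191 = 2016.75 years ≈ 2017 growth laminae.

2017 growth laminae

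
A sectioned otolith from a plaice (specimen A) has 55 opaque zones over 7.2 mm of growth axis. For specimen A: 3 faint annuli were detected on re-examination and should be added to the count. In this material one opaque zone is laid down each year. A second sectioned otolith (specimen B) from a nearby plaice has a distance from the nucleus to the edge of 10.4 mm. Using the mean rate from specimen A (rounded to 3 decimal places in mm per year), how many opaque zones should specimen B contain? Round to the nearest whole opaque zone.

84 opaque zones

Specimen A: after corrections the count is 55 + 3 = 58 opaque zones.
A: Mean rate = 7.2 mm / 58 years ≈ 0.124 mm/year.
B spans 10.4 / 0.124 = 83.87 years ≈ 84 opaque zones.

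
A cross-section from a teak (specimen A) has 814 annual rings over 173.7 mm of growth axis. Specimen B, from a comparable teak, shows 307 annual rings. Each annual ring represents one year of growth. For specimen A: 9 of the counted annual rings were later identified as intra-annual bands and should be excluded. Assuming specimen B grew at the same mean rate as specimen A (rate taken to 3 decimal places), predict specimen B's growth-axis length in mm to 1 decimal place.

Specimen A: after corrections the count is 814 − 9 = 805 annual rings.
A: Mean rate = 173.7 mm / 805 years ≈ 0.216 mm/yr.
Length of B = 0.216 × 307 = 66.3 mm.

66.3 mm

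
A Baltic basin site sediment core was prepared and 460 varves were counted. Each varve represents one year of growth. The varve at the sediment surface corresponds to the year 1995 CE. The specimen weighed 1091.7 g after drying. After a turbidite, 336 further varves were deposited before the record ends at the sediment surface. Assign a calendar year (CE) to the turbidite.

1659 CE

336 varves formed after the turbidite.
The varve at the sediment surface is 1995 CE, so the turbidite dates to 1995 − 336 = 1659 CE.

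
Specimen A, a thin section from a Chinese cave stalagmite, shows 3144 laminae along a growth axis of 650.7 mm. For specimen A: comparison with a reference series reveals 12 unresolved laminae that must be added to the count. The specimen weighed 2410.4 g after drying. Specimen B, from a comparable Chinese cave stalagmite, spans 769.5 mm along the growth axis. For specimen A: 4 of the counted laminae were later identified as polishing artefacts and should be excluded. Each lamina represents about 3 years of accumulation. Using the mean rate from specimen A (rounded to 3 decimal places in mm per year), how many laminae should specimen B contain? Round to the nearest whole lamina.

3717 laminae

Specimen A: true lamina count = 3144 − 4 + 12 = 3152.
Specimen A: multiplying by 3 years per lamina: 3152 × 3 = 9456 years.
A: Mean rate = 650.7 mm / 9456 years ≈ 0.069 mm per year.
For B, 769.5 / 0.069 = 11152.17 years; at 3 years per lamina that is 11152.17 / 3 ≈ 3717 laminae.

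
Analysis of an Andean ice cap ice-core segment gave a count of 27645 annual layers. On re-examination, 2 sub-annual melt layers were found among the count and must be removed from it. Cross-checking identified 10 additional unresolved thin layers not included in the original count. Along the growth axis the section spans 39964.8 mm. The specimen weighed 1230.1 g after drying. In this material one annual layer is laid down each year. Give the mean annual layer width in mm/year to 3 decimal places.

1.445 mm/year

Adjusted count: 27645 − 2 + 10 = 27653 annual layers.
Extension rate ≈ 39964.8 / 27653 = 1.445 mm/year.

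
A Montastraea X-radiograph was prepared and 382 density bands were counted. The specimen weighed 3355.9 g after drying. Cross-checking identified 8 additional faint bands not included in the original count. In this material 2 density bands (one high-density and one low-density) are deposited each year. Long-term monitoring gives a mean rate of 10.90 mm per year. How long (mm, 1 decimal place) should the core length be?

2125.5 mm

Correcting the raw count gives 382 + 8 = 390 true density bands.
With 2 density bands per year, 390 / 2 = 195 years.
195 years at 10.90 mm/year gives 10.90 × 195 = 2125.5 mm.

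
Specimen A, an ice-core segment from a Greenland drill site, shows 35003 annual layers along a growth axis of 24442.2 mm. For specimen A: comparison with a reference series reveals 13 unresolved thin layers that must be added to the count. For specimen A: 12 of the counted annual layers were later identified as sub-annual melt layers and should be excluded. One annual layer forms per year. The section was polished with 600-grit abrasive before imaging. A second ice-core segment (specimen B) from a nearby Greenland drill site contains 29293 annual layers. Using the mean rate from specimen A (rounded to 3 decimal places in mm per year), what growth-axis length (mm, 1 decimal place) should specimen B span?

20446.5 mm

Specimen A: true annual layer count = 35003 − 12 + 13 = 35004.
A: 24442.2 mm over 35004 years gives 24442.2 / 35004 ≈ 0.698 mm per year.
Length of B = 0.698 × 29293 = 20446.5 mm.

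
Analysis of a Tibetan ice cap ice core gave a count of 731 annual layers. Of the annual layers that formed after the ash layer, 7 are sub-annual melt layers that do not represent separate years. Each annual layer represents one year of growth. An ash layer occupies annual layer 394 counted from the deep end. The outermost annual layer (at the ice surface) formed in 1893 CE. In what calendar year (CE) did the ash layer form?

Between annual layer 394 and the ice surface there are 731 − 394 = 337 annual layers.
Excluding 7 false annual layers: 337 − 7 = 330.
The annual layer at the ice surface is 1893 CE, so the ash layer dates to 1893 − 330 = 1563 CE.

1563 CE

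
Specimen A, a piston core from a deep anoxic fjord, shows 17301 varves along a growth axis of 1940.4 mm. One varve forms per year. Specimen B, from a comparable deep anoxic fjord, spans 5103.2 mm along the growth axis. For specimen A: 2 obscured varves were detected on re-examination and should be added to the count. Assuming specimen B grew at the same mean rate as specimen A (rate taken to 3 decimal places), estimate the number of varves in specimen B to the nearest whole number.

Specimen A: true varve count = 17301 + 2 = 17303.
A: Mean rate = 1940.4 mm / 17303 years ≈ 0.112 mm per year.
Specimen B: 5103.2 mm / 0.112 mm per year = 45564.29 years ≈ 45564 varves.

45564 varves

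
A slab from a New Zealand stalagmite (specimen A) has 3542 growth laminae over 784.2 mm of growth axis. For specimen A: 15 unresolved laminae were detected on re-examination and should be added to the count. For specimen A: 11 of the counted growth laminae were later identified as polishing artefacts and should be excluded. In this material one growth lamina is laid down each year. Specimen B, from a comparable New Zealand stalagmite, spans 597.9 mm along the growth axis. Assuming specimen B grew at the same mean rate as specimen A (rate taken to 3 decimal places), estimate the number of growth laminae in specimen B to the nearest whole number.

2705 growth laminae

Specimen A: after corrections the count is 3542 − 11 + 15 = 3546 growth laminae.
A: Mean rate = 784.2 mm / 3546 years ≈ 0.221 mm/year.
For B, 597.9 / 0.221 = 2705.43 years ≈ 2705 growth laminae.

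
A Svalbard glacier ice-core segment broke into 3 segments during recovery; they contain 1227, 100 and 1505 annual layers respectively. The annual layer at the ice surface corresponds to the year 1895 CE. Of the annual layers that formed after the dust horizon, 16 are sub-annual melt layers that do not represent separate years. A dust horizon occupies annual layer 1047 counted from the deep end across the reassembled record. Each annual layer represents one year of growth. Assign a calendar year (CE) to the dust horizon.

Total annual layers = 1227 + 100 + 1505 = 2832.
2832 − 1047 = 1785 annual layers lie beyond the dust horizon toward the ice surface.
Removing the 16 false annual layers leaves 1785 − 16 = 1769 true annual layers beyond the dust horizon.
The annual layer at the ice surface is 1895 CE, so the dust horizon dates to 1895 − 1769 = 126 CE.

126 CE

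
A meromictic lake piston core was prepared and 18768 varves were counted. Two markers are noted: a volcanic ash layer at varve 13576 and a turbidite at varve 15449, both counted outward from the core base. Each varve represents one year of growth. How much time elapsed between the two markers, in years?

1873 yr

15449 − 13576 = 1873 varves lie between the two events.
That is 1873 years at one varve per year.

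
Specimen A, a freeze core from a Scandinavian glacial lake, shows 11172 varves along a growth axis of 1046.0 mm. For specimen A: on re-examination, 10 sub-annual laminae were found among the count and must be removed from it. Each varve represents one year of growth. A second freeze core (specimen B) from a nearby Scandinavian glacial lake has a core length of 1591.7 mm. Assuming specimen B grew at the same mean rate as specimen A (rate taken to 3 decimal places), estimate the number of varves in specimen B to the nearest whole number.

Specimen A: true varve count = 11172 − 10 = 11162.
A: 1046.0 mm over 11162 years gives 1046.0 / 11162 ≈ 0.094 mm/yr.
B spans 1591.7 / 0.094 = 16932.98 years ≈ 16933 varves.

16933 varves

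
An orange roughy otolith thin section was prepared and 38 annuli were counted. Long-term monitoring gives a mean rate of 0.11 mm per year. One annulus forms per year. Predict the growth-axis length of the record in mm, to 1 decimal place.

The record spans 38 years at 0.11 mm per year.
Length ≈ 0.11 × 38 = 4.2 mm.

4.2 mm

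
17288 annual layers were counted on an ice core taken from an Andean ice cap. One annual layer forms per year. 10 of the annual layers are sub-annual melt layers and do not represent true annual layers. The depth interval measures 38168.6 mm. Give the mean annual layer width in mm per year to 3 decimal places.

Adjusted count: 17288 − 10 = 17278 annual layers.
38168.6 mm over 17278 years gives 38168.6 / 17278 ≈ 2.209 mm per year.

2.209 mm per year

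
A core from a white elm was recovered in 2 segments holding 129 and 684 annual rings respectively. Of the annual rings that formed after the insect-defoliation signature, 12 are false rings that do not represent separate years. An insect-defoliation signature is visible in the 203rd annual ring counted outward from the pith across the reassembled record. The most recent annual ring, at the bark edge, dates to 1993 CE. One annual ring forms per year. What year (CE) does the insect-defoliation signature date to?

1395 CE

Total annual rings = 129 + 684 = 813.
813 − 203 = 610 annual rings lie beyond the insect-defoliation signature toward the bark edge.
Removing the 12 false annual rings leaves 610 − 12 = 598 true annual rings beyond the insect-defoliation signature.
The annual ring at the bark edge is 1993 CE, so the insect-defoliation signature dates to 1993 − 598 = 1395 CE.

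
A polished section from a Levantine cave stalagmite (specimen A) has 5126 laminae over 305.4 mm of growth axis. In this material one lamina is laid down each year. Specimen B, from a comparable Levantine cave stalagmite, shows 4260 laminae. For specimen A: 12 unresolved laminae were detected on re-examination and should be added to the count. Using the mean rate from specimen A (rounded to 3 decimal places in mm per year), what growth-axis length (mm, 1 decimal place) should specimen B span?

251.3 mm

Specimen A: correcting the raw count gives 5126 + 12 = 5138 true laminae.
A: 305.4 mm over 5138 years gives 305.4 / 5138 ≈ 0.059 mm per year.
For B, 0.059 mm/year × 4260 years = 251.3 mm.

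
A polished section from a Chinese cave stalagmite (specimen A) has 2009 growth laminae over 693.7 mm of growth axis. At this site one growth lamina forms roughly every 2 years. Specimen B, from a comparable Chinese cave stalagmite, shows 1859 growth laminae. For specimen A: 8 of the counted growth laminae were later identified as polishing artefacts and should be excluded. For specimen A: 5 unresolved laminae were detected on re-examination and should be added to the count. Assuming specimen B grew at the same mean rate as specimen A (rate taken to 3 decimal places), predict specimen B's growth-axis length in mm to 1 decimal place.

643.2 mm

Specimen A: true growth lamina count = 2009 − 8 + 5 = 2006.
Specimen A: 2006 growth laminae at 2 years each span 2006 × 2 = 4012 years.
A: 693.7 mm over 4012 years gives 693.7 / 4012 ≈ 0.173 mm/year.
Specimen B: multiplying by 2 years per growth lamina: 1859 × 2 = 3718 years. For B, 0.173 mm/year × 3718 years = 643.2 mm.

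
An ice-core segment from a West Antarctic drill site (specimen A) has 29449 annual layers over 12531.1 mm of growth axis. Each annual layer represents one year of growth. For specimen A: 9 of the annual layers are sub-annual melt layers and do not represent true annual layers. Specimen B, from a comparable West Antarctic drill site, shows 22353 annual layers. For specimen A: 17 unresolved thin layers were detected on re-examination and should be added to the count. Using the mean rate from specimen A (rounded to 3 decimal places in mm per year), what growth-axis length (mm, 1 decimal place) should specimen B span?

9500.0 mm

Specimen A: after corrections the count is 29449 − 9 + 17 = 29457 annual layers.
A: 12531.1 mm over 29457 years gives 12531.1 / 29457 ≈ 0.425 mm/year.
B's length ≈ 0.425 × 22353 = 9500.0 mm.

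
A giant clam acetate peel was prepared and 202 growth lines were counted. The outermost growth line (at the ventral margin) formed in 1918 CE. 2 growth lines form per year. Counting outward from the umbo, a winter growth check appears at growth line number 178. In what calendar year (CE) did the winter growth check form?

1906 CE

The winter growth check sits at growth line 178 from the umbo, so 202 − 178 = 24 growth lines formed after it.
Dividing by 2 growth lines per year: 24 / 2 = 12 years.
The growth line at the ventral margin is 1918 CE, so the winter growth check dates to 1918 − 12 = 1906 CE.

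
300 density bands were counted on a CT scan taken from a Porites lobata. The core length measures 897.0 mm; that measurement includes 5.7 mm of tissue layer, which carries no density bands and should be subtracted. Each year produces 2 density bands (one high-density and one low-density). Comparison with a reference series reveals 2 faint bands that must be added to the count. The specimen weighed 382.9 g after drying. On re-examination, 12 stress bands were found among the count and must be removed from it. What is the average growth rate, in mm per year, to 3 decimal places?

6.147 mm per year

After corrections the count is 300 − 12 + 2 = 290 density bands.
With 2 density bands per year, 290 / 2 = 145 years.
Removing the 5.7 mm offcut leaves 897.0 − 5.7 = 891.3 mm.
Mean rate = 891.3 mm / 145 years ≈ 6.147 mm per year.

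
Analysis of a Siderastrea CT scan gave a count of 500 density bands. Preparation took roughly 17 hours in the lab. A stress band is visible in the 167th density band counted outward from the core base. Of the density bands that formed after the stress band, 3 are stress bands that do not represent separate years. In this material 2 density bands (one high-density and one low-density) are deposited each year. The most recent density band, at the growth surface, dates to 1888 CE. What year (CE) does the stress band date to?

500 − 167 = 333 density bands lie beyond the stress band toward the growth surface.
333 − 3 false = 330 true density bands after the stress band.
With 2 density bands per year, 330 / 2 = 165 years.
Counting back 165 years from 1888 CE places the stress band in 1888 − 165 = 1723 CE.

1723 CE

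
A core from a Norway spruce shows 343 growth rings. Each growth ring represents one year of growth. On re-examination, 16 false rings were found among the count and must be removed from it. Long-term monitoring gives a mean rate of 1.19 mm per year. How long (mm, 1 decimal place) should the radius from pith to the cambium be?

389.1 mm

True growth ring count = 343 − 16 = 327.
327 years at 1.19 mm/year gives 1.19 × 327 = 389.1 mm.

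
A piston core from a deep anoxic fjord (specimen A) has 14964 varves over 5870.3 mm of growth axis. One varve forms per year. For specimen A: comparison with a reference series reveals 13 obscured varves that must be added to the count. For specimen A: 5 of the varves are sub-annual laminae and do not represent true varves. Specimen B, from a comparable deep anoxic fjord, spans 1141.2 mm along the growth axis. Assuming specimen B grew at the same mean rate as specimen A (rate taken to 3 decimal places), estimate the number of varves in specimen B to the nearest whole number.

Specimen A: true varve count = 14964 − 5 + 13 = 14972.
A: Extension rate ≈ 5870.3 / 14972 = 0.392 mm/yr.
B spans 1141.2 / 0.392 = 2911.22 years ≈ 2911 varves.

2911 varves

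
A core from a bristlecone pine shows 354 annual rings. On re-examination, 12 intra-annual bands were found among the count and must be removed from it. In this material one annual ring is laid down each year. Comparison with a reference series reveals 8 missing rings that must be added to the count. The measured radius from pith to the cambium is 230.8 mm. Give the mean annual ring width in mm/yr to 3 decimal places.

0.659 mm/yr

True annual ring count = 354 − 12 + 8 = 350.
Extension rate ≈ 230.8 / 350 = 0.659 mm/yr.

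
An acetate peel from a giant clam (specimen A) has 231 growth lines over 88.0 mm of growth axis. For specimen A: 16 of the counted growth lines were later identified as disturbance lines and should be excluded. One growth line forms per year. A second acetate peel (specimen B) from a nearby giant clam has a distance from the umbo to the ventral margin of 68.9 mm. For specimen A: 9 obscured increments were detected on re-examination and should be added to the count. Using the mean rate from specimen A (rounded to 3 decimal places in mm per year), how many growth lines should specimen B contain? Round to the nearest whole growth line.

Specimen A: after corrections the count is 231 − 16 + 9 = 224 growth lines.
A: Mean rate = 88.0 mm / 224 years ≈ 0.393 mm/yr.
For B, 68.9 / 0.393 = 175.32 years ≈ 175 growth lines.

175 growth lines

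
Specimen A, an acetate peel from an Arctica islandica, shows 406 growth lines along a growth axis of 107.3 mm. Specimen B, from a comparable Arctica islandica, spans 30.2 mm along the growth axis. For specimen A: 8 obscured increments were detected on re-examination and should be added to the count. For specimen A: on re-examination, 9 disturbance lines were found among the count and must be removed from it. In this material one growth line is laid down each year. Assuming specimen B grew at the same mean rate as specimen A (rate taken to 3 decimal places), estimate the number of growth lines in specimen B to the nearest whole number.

Specimen A: adjusted count: 406 − 9 + 8 = 405 growth lines.
A: Extension rate ≈ 107.3 / 405 = 0.265 mm/yr.
Specimen B: 30.2 mm / 0.265 mm per year = 113.96 years ≈ 114 growth lines.

114 growth lines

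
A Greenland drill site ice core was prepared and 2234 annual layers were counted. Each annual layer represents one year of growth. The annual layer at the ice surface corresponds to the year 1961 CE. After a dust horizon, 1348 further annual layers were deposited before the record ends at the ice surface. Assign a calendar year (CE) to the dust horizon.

613 CE

1348 annual layers post-date the dust horizon.
The annual layer at the ice surface is 1961 CE, so the dust horizon dates to 1961 − 1348 = 613 CE.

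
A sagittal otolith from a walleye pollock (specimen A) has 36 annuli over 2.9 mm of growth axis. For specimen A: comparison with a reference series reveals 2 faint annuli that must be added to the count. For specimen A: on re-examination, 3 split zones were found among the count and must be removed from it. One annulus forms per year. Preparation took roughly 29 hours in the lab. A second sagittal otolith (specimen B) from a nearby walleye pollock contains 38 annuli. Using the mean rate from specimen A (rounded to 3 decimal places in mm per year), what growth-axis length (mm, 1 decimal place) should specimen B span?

Specimen A: adjusted count: 36 − 3 + 2 = 35 annuli.
A: Extension rate ≈ 2.9 / 35 = 0.083 mm per year.
For B, 0.083 mm/year × 38 years = 3.2 mm.

3.2 mm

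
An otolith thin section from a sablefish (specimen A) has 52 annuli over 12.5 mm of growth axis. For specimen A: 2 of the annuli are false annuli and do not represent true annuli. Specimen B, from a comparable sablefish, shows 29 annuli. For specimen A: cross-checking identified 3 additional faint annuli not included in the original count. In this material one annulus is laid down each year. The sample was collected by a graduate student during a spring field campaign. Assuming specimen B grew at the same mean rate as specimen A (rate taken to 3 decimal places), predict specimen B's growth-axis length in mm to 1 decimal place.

Specimen A: correcting the raw count gives 52 − 2 + 3 = 53 true annuli.
A: Extension rate ≈ 12.5 / 53 = 0.236 mm/year.
Length of B = 0.236 × 29 = 6.8 mm.

6.8 mm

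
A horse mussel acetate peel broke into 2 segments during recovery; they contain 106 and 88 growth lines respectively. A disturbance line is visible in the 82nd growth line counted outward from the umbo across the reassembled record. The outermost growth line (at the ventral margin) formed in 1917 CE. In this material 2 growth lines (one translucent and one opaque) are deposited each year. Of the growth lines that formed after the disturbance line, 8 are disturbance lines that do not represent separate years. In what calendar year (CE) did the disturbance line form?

Total growth lines = 106 + 88 = 194.
The disturbance line sits at growth line 82 from the umbo, so 194 − 82 = 112 growth lines formed after it.
112 − 8 false = 104 true growth lines after the disturbance line.
With 2 growth lines per year, 104 / 2 = 52 years.
1917 − 52 = 1865 CE.

1865 CE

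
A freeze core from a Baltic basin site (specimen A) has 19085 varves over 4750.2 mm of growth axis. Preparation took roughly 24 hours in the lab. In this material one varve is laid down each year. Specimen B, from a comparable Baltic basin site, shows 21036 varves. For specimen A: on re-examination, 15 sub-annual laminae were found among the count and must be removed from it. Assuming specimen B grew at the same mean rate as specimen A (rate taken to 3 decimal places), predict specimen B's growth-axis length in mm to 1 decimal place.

5238.0 mm

Specimen A: correcting the raw count gives 19085 − 15 = 19070 true varves.
A: 4750.2 mm over 19070 years gives 4750.2 / 19070 ≈ 0.249 mm/yr.
Length of B = 0.249 × 21036 = 5238.0 mm.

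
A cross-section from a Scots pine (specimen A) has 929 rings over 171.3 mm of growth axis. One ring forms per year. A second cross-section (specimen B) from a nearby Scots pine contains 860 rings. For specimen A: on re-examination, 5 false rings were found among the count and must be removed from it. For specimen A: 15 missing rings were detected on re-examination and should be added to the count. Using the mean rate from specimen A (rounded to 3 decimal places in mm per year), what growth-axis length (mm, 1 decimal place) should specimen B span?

156.5 mm

Specimen A: true ring count = 929 − 5 + 15 = 939.
A: 171.3 mm over 939 years gives 171.3 / 939 ≈ 0.182 mm/year.
B's length ≈ 0.182 × 860 = 156.5 mm.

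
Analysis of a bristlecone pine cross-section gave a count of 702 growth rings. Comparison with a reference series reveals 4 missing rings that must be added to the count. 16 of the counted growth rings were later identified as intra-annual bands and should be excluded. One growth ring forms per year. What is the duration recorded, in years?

Correcting the raw count gives 702 − 16 + 4 = 690 true growth rings.
At one growth ring per year, that is 690 years.

690 yr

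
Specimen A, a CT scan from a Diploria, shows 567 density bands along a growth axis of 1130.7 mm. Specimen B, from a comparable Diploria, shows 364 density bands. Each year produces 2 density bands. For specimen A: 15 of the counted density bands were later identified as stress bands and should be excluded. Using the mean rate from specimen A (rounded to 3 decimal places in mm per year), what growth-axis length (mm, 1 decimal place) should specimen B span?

745.7 mm

Specimen A: correcting the raw count gives 567 − 15 = 552 true density bands.
Specimen A: 552 density bands at 2 per year is 552 / 2 = 276 years.
A: Extension rate ≈ 1130.7 / 276 = 4.097 mm/year.
Specimen B: 364 density bands at 2 per year is 364 / 2 = 182 years. For B, 4.097 mm/year × 182 years = 745.7 mm.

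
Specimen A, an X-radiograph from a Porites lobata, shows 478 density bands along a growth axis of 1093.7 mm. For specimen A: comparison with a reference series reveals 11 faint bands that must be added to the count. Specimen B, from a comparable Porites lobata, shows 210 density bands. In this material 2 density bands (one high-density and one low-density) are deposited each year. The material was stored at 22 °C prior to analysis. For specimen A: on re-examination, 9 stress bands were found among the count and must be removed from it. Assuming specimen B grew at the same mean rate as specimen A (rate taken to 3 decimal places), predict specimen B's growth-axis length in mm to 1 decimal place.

Specimen A: correcting the raw count gives 478 − 9 + 11 = 480 true density bands.
Specimen A: 480 density bands at 2 per year is 480 / 2 = 240 years.
A: Mean rate = 1093.7 mm / 240 years ≈ 4.557 mm/year.
Specimen B: 210 density bands at 2 per year is 210 / 2 = 105 years. For B, 4.557 mm/year × 105 years = 478.5 mm.

478.5 mm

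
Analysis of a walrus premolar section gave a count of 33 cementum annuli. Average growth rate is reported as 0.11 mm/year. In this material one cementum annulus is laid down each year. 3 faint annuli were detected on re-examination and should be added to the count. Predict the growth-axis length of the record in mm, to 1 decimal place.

4.0 mm

After corrections the count is 33 + 3 = 36 cementum annuli.
Predicted length = 0.11 mm/year × 36 years = 4.0 mm.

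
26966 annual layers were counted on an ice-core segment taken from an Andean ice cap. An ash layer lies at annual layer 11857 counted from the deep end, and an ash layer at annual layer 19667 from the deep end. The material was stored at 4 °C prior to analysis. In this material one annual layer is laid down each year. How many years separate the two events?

7810 yr

Separation: 19667 − 11857 = 7810 annual layers.
At one annual layer per year, 7810 years elapsed between them.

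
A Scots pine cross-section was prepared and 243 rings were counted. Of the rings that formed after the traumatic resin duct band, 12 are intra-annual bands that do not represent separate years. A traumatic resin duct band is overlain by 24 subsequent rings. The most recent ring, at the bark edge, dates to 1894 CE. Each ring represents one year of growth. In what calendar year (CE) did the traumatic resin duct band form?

1882 CE

There are 24 rings younger than the traumatic resin duct band.
Excluding 12 false rings: 24 − 12 = 12.
Counting back 12 years from 1894 CE places the traumatic resin duct band in 1894 − 12 = 1882 CE.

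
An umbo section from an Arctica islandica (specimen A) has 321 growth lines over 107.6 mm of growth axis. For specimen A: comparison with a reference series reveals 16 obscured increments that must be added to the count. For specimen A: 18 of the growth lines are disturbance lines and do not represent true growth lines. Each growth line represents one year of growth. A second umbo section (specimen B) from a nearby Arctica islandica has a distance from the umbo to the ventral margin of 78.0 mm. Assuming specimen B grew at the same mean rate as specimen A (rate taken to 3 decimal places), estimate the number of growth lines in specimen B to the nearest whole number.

231 growth lines

Specimen A: true growth line count = 321 − 18 + 16 = 319.
A: Extension rate ≈ 107.6 / 319 = 0.337 mm/yr.
For B, 78.0 / 0.337 = 231.45 years ≈ 231 growth lines.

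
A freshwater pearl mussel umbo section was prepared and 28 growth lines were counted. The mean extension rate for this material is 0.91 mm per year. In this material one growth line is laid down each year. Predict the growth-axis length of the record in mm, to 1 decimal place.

28 years of growth are recorded.
Length ≈ 0.91 × 28 = 25.5 mm.

25.5 mm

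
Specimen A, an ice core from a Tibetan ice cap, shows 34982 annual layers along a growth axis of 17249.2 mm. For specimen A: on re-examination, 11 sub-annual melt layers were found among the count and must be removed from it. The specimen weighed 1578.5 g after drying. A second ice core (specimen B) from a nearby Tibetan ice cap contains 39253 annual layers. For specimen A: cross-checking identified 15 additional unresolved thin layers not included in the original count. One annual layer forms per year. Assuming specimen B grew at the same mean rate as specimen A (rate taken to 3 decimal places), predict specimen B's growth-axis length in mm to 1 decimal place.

Specimen A: after corrections the count is 34982 − 11 + 15 = 34986 annual layers.
A: Extension rate ≈ 17249.2 / 34986 = 0.493 mm per year.
For B, 0.493 mm/year × 39253 years = 19351.7 mm.

19351.7 mm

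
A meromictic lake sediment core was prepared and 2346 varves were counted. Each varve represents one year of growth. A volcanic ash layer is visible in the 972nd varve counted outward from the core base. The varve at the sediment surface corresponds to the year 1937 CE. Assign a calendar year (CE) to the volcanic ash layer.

The volcanic ash layer sits at varve 972 from the core base, so 2346 − 972 = 1374 varves formed after it.
1937 − 1374 = 563 CE.

563 CE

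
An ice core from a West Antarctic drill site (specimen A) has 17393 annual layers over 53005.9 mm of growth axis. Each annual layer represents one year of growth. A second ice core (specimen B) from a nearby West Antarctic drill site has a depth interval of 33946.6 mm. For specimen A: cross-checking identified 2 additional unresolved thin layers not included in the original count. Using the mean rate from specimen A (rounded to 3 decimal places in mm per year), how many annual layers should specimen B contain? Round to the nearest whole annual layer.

11141 annual layers

Specimen A: true annual layer count = 17393 + 2 = 17395.
A: Mean rate = 53005.9 mm / 17395 years ≈ 3.047 mm per year.
B spans 33946.6 / 3.047 = 11140.99 years ≈ 11141 annual layers.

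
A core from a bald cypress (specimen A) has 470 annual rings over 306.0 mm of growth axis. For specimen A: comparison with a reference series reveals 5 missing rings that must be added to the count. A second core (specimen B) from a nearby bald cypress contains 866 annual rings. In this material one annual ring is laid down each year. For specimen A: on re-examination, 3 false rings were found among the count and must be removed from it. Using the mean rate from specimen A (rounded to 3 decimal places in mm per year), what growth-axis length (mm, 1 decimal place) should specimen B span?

Specimen A: correcting the raw count gives 470 − 3 + 5 = 472 true annual rings.
A: 306.0 mm over 472 years gives 306.0 / 472 ≈ 0.648 mm/year.
B's length ≈ 0.648 × 866 = 561.2 mm.

561.2 mm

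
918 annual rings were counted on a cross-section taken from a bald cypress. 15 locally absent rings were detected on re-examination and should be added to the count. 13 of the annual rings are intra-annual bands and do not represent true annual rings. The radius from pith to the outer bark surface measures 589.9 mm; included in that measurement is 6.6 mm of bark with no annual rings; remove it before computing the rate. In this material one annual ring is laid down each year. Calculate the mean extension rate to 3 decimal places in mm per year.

0.634 mm per year

True annual ring count = 918 − 13 + 15 = 920.
Removing the 6.6 mm offcut leaves 589.9 − 6.6 = 583.3 mm.
Mean rate = 583.3 mm / 920 years ≈ 0.634 mm per year.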